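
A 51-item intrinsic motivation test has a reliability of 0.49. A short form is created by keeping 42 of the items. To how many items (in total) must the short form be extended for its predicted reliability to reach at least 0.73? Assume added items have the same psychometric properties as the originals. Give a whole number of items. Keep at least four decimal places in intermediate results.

Short-form reliability: n = 42/51 = 0.8235; r_42 = n·r/(1+(n−1)r) ≈ 0.4417
Length factor from the short form to reach 0.73: n' = 0.73(1 − 0.4417) / [0.4417(1 − 0.73)] ≈ 3.4174
Items = 3.4174 × 42 ≈ 143.53 → 144

144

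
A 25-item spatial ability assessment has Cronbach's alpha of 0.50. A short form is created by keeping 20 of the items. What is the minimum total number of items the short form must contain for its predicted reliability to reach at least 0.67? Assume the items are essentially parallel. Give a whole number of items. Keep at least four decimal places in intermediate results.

First, r for the 20-item form: n = 20/25 = 0.8000, so r_20 = 0.8000·0.50/(1 + (0.8000 − 1)·0.50) = 0.4444
Then solve for n' with r_old = 0.4444, r_target = 0.67: n' = 0.67(1 − 0.4444)/[0.4444(1 − 0.67)] = 2.5383
Items = 2.5383 × 20 ≈ 50.77 → 51

51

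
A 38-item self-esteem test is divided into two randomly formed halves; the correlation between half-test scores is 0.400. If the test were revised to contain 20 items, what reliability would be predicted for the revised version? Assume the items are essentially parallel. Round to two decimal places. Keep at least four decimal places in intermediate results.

Full-test reliability from the split-half r: r_full = 2(0.400)/(1 + 0.400) = 0.5714
Length factor from 38 to 20 items: n = 20/38 = 0.5263
r_new = n·r_full / (1 + (n − 1)·r_full) = 0.3007 / 0.7293 ≈ 0.4123

0.41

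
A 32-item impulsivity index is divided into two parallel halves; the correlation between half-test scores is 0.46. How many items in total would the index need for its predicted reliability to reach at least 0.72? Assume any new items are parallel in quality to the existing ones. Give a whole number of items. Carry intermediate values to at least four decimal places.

49

Corrected full-test reliability: r_full = 2 × 0.46 / (1 + 0.46) ≈ 0.6301
Solve Spearman-Brown for n: n = 0.72(1 − 0.6301) / [0.6301(1 − 0.72)] = 1.5096
Items = 1.5096 × 32 ≈ 48.31 → 49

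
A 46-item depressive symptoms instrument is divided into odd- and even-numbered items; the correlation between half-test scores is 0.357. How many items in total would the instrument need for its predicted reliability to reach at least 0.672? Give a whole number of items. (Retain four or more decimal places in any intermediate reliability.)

85

r_full = 2(0.357)/(1 + 0.357) = 0.5262
Solve Spearman-Brown for n: n = 0.672(1 − 0.5262) / [0.5262(1 − 0.672)] = 1.8448
Items = 1.8448 × 46 ≈ 84.86 → 85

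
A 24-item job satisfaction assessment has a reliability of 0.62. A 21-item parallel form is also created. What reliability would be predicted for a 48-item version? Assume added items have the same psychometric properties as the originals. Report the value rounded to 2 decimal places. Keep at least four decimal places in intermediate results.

Only the ratio of lengths matters: n = 48/24 = 2.0000
r_{48} = n·r / (1 + (n − 1)·r) = 1.2400 / 1.6200 ≈ 0.7654

0.77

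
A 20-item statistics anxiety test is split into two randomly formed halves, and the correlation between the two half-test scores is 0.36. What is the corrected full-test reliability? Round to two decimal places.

0.53

Each half is half the length of the full test, so the full test is n = 2 times a half.
r_full = 2(0.36) / (1 + 0.36)
r_full = 0.7200 / 1.3600 ≈ 0.5294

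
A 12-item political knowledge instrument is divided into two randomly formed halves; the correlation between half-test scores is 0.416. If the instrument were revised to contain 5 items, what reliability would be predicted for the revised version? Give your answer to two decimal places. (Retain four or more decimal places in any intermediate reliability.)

Spearman-Brown correction (n = 2): r_full = 2·0.416/(1 + 0.416) = 0.5876
Length factor from 12 to 5 items: n = 5/12 = 0.4167
r_new = n·r_full / (1 + (n − 1)·r_full) = 0.2449 / 0.6573 ≈ 0.3726

0.37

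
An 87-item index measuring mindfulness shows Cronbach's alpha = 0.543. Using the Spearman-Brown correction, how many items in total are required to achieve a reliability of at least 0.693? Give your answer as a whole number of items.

Invert Spearman-Brown to solve for n:
n = r_target (1 − r_old) / [ r_old (1 − r_target) ]
n = 0.693(1 − 0.543) / [0.543(1 − 0.693)]
  = 0.316701 / 0.166701 = 1.8998
So the test needs 1.8998 × 87 ≈ 165.28 items; rounding up, 166.

166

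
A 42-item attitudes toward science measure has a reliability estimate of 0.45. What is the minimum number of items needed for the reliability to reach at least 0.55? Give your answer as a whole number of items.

Spearman-Brown solved for the length factor n:
n = r_target (1 − r_old) / [ r_old (1 − r_target) ]
n = [0.55 × 0.55] / [0.45 × 0.45]
n = 0.3025 / 0.2025 ≈ 1.4938
1.4938 × 42 = 62.74 → 63 items

63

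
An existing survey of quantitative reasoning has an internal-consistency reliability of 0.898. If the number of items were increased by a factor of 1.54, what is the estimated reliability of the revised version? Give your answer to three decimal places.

Apply the Spearman-Brown prophecy formula, r' = nr / [1 + (n − 1)r]:
r_new = 1.54·0.898 / [1 + (1.54 − 1)·0.898]
     = 1.3829 / 1.4849 = 0.9313

0.931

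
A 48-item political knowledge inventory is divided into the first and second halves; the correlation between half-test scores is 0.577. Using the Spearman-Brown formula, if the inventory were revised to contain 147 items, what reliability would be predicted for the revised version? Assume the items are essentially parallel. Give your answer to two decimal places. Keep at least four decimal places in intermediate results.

First correct the split-half correlation to full-test reliability: r_full = 2 × 0.577 / (1 + 0.577) ≈ 0.7318
Then adjust to 147 items: n = 147/48 = 3.0625
r_new = n·r_full / (1 + (n − 1)·r_full) = 2.2411 / 2.5093 ≈ 0.8931

0.89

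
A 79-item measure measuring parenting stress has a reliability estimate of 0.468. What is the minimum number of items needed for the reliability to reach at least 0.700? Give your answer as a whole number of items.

210

Rearranging the Spearman-Brown formula for n,
n = r_target (1 − r_old) / [ r_old (1 − r_target) ]
n = [0.700 × 0.532] / [0.468 × 0.300]
  = 0.372400 / 0.140400 = 2.6524
So the test needs 2.6524 × 79 ≈ 209.54 items; rounding up, 210.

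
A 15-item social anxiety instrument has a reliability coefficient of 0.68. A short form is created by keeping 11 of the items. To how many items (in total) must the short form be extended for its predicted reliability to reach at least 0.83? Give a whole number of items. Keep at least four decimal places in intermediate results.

First, r for the 11-item form: n = 11/15 = 0.7333, so r_11 = 0.7333·0.68/(1 + (0.7333 − 1)·0.68) = 0.6091
Length factor from the short form to reach 0.83: n' = 0.83(1 − 0.6091) / [0.6091(1 − 0.83)] ≈ 3.1333
Items = 3.1333 × 11 ≈ 34.47 → 35

35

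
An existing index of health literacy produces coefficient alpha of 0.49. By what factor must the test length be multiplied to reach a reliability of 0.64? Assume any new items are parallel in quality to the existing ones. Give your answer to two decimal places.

1.85

Rearranging the Spearman-Brown formula for n,
n = r_target (1 − r_old) / [ r_old (1 − r_target) ]
n = 0.64(1 − 0.49) / [0.49(1 − 0.64)]
  = 0.3264 / 0.1764 = 1.8503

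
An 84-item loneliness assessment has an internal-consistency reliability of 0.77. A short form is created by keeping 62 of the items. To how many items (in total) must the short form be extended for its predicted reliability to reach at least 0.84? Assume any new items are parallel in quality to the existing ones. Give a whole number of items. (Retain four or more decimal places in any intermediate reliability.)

132

Short-form reliability: n = 62/84 = 0.7381; r_62 = n·r/(1+(n−1)r) ≈ 0.7119
Length factor from the short form to reach 0.84: n' = 0.84(1 − 0.7119) / [0.7119(1 − 0.84)] ≈ 2.1246
Items = 2.1246 × 62 ≈ 131.73 → 132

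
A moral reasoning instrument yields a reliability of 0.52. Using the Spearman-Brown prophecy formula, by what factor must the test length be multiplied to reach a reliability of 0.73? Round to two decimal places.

2.50

n = [0.73 × 0.48] / [0.52 × 0.27]
n = 0.3504 / 0.1404 ≈ 2.4957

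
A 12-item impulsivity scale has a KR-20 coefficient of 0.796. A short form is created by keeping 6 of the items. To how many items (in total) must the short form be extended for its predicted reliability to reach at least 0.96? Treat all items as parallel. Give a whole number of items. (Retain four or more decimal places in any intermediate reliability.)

74

First, r for the 6-item form: n = 6/12 = 0.5000, so r_6 = 0.5000·0.796/(1 + (0.5000 − 1)·0.796) = 0.6611
Length factor from the short form to reach 0.96: n' = 0.96(1 − 0.6611) / [0.6611(1 − 0.96)] ≈ 12.3031
Total items = 12.3031 × 6 = 73.82, rounded up to 74.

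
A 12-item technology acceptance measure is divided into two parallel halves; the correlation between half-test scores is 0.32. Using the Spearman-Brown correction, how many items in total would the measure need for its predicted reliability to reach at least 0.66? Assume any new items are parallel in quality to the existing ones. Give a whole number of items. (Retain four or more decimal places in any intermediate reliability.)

25

Corrected full-test reliability: r_full = 2 × 0.32 / (1 + 0.32) ≈ 0.4848
Solve Spearman-Brown for n: n = 0.66(1 − 0.4848) / [0.4848(1 − 0.66)] = 2.0629
Required items = 2.0629 × 12 = 24.75, so 25 items.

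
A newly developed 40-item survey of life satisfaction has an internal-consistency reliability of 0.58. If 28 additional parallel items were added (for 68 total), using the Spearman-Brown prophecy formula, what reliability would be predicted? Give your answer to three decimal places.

The new length is 68/40 = 1.7 times the old.
By Spearman-Brown, r_new = n r / (1 + (n − 1) r).
r_new = (1.7 × 0.58) / (1 + (1.7 − 1) × 0.58)
     = 0.9860 / 1.4060 = 0.7013

0.701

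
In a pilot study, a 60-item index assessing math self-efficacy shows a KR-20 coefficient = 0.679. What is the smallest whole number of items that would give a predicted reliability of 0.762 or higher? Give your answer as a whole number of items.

Spearman-Brown solved for the length factor n:
n = r*(1 − r) / [ r (1 − r*) ]
n = 0.762 × (1 − 0.679) / [ 0.679 × (1 − 0.762) ]
n = 0.244602 / 0.161602 ≈ 1.5136
1.5136 × 60 = 90.82 → 91 items

91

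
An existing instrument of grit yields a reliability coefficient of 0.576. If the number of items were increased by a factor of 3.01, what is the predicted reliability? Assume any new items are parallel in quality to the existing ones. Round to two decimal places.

0.80

r_new = (3.01 × 0.576) / (1 + (3.01 − 1) × 0.576)
r_new = 1.7338 / 2.1578 ≈ 0.8035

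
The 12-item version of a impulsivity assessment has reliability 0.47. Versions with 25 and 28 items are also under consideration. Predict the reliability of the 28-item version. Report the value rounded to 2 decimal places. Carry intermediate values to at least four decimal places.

0.67

The 25-item form is not needed; work directly from the 12-item form with n = 28/12 = 2.3333.
r_{28} = n·r / (1 + (n − 1)·r) = 1.0967 / 1.6267 ≈ 0.6742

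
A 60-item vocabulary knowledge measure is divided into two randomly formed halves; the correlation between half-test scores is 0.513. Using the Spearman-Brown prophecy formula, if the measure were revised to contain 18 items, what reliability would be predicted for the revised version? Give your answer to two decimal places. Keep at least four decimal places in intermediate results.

0.39

First correct the split-half correlation to full-test reliability: r_full = 2 × 0.513 / (1 + 0.513) ≈ 0.6781
Length factor from 60 to 18 items: n = 18/60 = 0.3000
r_new = n·r_full / (1 + (n − 1)·r_full) = 0.2034 / 0.5253 ≈ 0.3872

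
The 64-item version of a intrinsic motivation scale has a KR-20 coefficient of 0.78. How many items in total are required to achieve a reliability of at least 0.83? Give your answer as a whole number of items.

n = 0.83 × (1 − 0.78) / [ 0.78 × (1 − 0.83) ]
n = 0.1826 / 0.1326 ≈ 1.3771
Items needed = n × 64 = 1.3771 × 64 ≈ 88.13 → round up to 89

89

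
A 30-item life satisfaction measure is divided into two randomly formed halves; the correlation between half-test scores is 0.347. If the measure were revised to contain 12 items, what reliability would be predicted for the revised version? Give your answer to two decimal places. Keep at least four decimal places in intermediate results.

0.30

Full-test reliability from the split-half r: r_full = 2(0.347)/(1 + 0.347) = 0.5152
Length factor from 30 to 12 items: n = 12/30 = 0.4000
r_new = n·r_full / (1 + (n − 1)·r_full) = 0.2061 / 0.6909 ≈ 0.2983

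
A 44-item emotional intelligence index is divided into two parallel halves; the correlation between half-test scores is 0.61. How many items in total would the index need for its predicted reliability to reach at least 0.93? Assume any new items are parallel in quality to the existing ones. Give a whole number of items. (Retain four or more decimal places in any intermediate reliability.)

187

r_full = 2(0.61)/(1 + 0.61) = 0.7578
n = r_tgt(1 − r_full) / [r_full(1 − r_tgt)] = 0.93 × 0.2422 / (0.7578 × 0.07) ≈ 4.2462
Items = 4.2462 × 44 ≈ 186.83 → 187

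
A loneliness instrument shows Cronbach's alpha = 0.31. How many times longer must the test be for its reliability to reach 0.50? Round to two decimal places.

Spearman-Brown solved for the length factor n:
n = r_target (1 − r_old) / [ r_old (1 − r_target) ]
n = [0.50 × 0.69] / [0.31 × 0.50]
n = 0.3450 / 0.1550 ≈ 2.2258

2.23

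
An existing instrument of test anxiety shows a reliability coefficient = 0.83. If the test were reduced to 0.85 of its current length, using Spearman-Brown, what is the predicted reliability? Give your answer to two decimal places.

0.81

r_new = (0.85 × 0.83) / (1 + (0.85 − 1) × 0.83)
     = 0.7055 / 0.8755 = 0.8058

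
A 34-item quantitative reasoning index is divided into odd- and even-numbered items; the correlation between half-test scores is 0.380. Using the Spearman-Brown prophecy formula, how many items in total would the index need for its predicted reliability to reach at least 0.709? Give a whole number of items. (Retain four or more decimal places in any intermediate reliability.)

r_full = 2(0.380)/(1 + 0.380) = 0.5507
n = r_tgt(1 − r_full) / [r_full(1 − r_tgt)] = 0.709 × 0.4493 / (0.5507 × 0.291) ≈ 1.9878
Items = 1.9878 × 34 ≈ 67.59 → 68

68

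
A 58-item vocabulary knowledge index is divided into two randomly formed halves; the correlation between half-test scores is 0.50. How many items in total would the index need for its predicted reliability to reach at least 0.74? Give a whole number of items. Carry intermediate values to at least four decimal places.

Corrected full-test reliability: r_full = 2 × 0.50 / (1 + 0.50) ≈ 0.6667
Solve Spearman-Brown for n: n = 0.74(1 − 0.6667) / [0.6667(1 − 0.74)] = 1.4229
Items = 1.4229 × 58 ≈ 82.53 → 83

83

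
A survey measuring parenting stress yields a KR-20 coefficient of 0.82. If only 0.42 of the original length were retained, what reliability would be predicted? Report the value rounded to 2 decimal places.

0.66

r_new = (0.42 × 0.82) / (1 + (0.42 − 1) × 0.82)
r_new = 0.3444 / 0.5244 ≈ 0.6568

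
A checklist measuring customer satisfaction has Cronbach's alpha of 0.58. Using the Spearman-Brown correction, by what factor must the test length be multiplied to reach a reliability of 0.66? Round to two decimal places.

1.41

n = 0.66 × (1 − 0.58) / [ 0.58 × (1 − 0.66) ]
n = 0.2772 / 0.1972 ≈ 1.4057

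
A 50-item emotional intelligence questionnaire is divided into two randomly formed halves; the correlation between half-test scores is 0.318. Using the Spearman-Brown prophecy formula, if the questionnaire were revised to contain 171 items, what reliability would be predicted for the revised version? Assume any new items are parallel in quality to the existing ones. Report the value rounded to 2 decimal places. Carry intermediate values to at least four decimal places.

Spearman-Brown correction (n = 2): r_full = 2·0.318/(1 + 0.318) = 0.4825
Then adjust to 171 items: n = 171/50 = 3.4200
r_new = n·r_full / (1 + (n − 1)·r_full) = 1.6502 / 2.1677 ≈ 0.7613

0.76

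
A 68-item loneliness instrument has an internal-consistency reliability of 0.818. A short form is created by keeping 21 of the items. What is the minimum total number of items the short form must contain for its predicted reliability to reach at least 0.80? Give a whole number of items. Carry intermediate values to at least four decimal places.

Short-form reliability: n = 21/68 = 0.3088; r_21 = n·r/(1+(n−1)r) ≈ 0.5812
Then solve for n' with r_old = 0.5812, r_target = 0.80: n' = 0.80(1 − 0.5812)/[0.5812(1 − 0.80)] = 2.8823
Total items = 2.8823 × 21 = 60.53, rounded up to 61.

61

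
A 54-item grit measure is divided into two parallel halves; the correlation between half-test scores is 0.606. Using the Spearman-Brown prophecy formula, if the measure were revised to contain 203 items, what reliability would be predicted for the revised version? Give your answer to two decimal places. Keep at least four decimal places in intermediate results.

Spearman-Brown correction (n = 2): r_full = 2·0.606/(1 + 0.606) = 0.7547
Then adjust to 203 items: n = 203/54 = 3.7593
r_new = n·r_full / (1 + (n − 1)·r_full) = 2.8371 / 3.0824 ≈ 0.9204

0.92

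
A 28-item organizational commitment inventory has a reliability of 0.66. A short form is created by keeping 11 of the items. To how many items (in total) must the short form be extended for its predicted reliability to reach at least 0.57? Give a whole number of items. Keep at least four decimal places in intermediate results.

20

First, r for the 11-item form: n = 11/28 = 0.3929, so r_11 = 0.3929·0.66/(1 + (0.3929 − 1)·0.66) = 0.4327
Length factor from the short form to reach 0.57: n' = 0.57(1 − 0.4327) / [0.4327(1 − 0.57)] ≈ 1.7379
Items = 1.7379 × 11 ≈ 19.12 → 20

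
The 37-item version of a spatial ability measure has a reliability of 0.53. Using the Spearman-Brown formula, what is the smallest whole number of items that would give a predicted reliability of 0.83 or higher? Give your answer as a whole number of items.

161

Rearranging the Spearman-Brown formula for n,
n = r_target (1 − r_old) / [ r_old (1 − r_target) ]
n = 0.83(1 − 0.53) / [0.53(1 − 0.83)]
  = 0.3901 / 0.0901 = 4.3296
4.3296 × 37 = 160.20 → 161 items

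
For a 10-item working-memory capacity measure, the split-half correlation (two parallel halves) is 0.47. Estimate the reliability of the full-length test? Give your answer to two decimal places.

The full test is twice the length of either half (n = 2).
r_full = 2(0.47) / (1 + 0.47)
       = 0.9400 / 1.4700 = 0.6395

0.64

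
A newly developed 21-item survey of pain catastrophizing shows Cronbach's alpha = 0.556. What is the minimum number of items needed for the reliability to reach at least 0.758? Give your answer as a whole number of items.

53

Spearman-Brown solved for the length factor n:
n = r_target (1 − r_old) / [ r_old (1 − r_target) ]
n = 0.758(1 − 0.556) / [0.556(1 − 0.758)]
n = 0.336552 / 0.134552 ≈ 2.5013
Items needed = n × 21 = 2.5013 × 21 ≈ 52.53 → round up to 53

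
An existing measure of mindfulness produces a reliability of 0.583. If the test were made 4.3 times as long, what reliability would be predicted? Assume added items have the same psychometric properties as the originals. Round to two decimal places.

0.86

Apply the Spearman-Brown prophecy formula, r' = nr / [1 + (n − 1)r]:
r_new = (4.3 × 0.583) / (1 + (4.3 − 1) × 0.583)
r_new = 2.5069 / 2.9239 ≈ 0.8574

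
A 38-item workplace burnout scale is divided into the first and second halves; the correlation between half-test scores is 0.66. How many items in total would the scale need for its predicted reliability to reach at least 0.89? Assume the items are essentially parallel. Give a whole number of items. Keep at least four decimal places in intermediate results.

Corrected full-test reliability: r_full = 2 × 0.66 / (1 + 0.66) ≈ 0.7952
n = r_tgt(1 − r_full) / [r_full(1 − r_tgt)] = 0.89 × 0.2048 / (0.7952 × 0.11) ≈ 2.0838
Items = 2.0838 × 38 ≈ 79.18 → 80

80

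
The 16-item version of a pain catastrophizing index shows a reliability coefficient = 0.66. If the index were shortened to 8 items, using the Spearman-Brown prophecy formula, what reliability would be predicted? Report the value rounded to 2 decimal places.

0.49

n = 8/16 = 0.5
Apply the Spearman-Brown prophecy formula, r' = nr / [1 + (n − 1)r]:
r_new = (0.5 × 0.66) / (1 + (0.5 − 1) × 0.66)
r_new = 0.3300 / 0.6700 ≈ 0.4925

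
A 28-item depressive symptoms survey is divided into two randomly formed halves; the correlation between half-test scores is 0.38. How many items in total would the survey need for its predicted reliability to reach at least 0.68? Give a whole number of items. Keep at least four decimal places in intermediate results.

Corrected full-test reliability: r_full = 2 × 0.38 / (1 + 0.38) ≈ 0.5507
n = r_tgt(1 − r_full) / [r_full(1 − r_tgt)] = 0.68 × 0.4493 / (0.5507 × 0.32) ≈ 1.7337
Items = 1.7337 × 28 ≈ 48.54 → 49

49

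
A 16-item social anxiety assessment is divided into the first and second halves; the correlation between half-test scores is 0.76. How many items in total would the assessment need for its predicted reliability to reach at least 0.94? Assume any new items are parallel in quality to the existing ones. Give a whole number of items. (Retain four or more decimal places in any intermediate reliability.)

40

Corrected full-test reliability: r_full = 2 × 0.76 / (1 + 0.76) ≈ 0.8636
Solve Spearman-Brown for n: n = 0.94(1 − 0.8636) / [0.8636(1 − 0.94)] = 2.4744
Required items = 2.4744 × 16 = 39.59, so 40 items.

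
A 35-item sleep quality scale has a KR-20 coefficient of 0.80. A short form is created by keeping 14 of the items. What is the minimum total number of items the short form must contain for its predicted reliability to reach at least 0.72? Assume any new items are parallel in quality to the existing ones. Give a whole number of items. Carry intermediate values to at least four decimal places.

23

Short-form reliability: n = 14/35 = 0.4000; r_14 = n·r/(1+(n−1)r) ≈ 0.6154
Length factor from the short form to reach 0.72: n' = 0.72(1 − 0.6154) / [0.6154(1 − 0.72)] ≈ 1.6070
Items = 1.6070 × 14 ≈ 22.50 → 23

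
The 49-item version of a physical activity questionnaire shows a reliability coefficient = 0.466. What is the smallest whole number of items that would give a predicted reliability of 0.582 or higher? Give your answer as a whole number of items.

79

n = 0.582 × (1 − 0.466) / [ 0.466 × (1 − 0.582) ]
n = 0.310788 / 0.194788 ≈ 1.5955
So the test needs 1.5955 × 49 ≈ 78.18 items; rounding up, 79.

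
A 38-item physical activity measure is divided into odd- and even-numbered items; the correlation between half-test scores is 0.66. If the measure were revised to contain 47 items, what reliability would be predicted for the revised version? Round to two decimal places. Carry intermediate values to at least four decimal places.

0.83

Spearman-Brown correction (n = 2): r_full = 2·0.66/(1 + 0.66) = 0.7952
Length factor from 38 to 47 items: n = 47/38 = 1.2368
r_new = n·r_full / (1 + (n − 1)·r_full) = 0.9835 / 1.1883 ≈ 0.8277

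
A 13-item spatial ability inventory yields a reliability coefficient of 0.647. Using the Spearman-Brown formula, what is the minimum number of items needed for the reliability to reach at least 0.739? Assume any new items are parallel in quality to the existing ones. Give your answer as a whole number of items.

n = 0.739 × (1 − 0.647) / [ 0.647 × (1 − 0.739) ]
n = 0.260867 / 0.168867 ≈ 1.5448
Items needed = n × 13 = 1.5448 × 13 ≈ 20.08 → round up to 21

21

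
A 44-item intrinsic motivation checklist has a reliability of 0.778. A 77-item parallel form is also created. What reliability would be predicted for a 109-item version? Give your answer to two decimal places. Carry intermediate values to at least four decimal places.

The 77-item form is not needed; work directly from the 44-item form with n = 109/44 = 2.4773.
r_{109} = n·r / (1 + (n − 1)·r) = 1.9273 / 2.1493 ≈ 0.8967

0.90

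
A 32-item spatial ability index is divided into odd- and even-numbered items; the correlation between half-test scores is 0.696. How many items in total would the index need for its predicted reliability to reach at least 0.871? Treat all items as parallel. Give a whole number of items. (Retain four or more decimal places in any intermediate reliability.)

48

Corrected full-test reliability: r_full = 2 × 0.696 / (1 + 0.696) ≈ 0.8208
Solve Spearman-Brown for n: n = 0.871(1 − 0.8208) / [0.8208(1 − 0.871)] = 1.4741
Required items = 1.4741 × 32 = 47.17, so 48 items.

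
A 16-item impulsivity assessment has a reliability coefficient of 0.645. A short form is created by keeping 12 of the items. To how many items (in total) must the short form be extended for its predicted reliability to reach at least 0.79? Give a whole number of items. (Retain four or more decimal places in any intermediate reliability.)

Short-form reliability: n = 12/16 = 0.7500; r_12 = n·r/(1+(n−1)r) ≈ 0.5768
Length factor from the short form to reach 0.79: n' = 0.79(1 − 0.5768) / [0.5768(1 − 0.79)] ≈ 2.7601
Total items = 2.7601 × 12 = 33.12, rounded up to 34.

34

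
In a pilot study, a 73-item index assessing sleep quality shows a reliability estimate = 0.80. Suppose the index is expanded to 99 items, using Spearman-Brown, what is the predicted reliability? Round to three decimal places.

0.844

n = 99/73 = 1.3562
r_new = 1.3562·0.80 / [1 + (1.3562 − 1)·0.80]
     = 1.0850 / 1.2850 = 0.8444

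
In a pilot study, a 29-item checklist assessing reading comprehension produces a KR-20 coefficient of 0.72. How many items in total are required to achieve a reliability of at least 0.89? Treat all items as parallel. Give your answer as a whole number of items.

92

Invert Spearman-Brown to solve for n:
n = r_target (1 − r_old) / [ r_old (1 − r_target) ]
n = [0.89 × 0.28] / [0.72 × 0.11]
  = 0.2492 / 0.0792 = 3.1465
So the test needs 3.1465 × 29 ≈ 91.25 items; rounding up, 92.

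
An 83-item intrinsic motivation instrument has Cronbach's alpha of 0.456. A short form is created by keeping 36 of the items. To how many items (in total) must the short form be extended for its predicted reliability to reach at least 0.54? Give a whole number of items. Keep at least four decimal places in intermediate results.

117

Short-form reliability: n = 36/83 = 0.4337; r_36 = n·r/(1+(n−1)r) ≈ 0.2666
Length factor from the short form to reach 0.54: n' = 0.54(1 − 0.2666) / [0.2666(1 − 0.54)] ≈ 3.2294
Items = 3.2294 × 36 ≈ 116.26 → 117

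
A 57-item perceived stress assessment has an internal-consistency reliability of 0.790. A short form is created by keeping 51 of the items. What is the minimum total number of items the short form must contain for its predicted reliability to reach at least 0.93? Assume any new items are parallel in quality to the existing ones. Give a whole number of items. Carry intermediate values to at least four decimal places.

202

Short-form reliability: n = 51/57 = 0.8947; r_51 = n·r/(1+(n−1)r) ≈ 0.7709
Length factor from the short form to reach 0.93: n' = 0.93(1 − 0.7709) / [0.7709(1 − 0.93)] ≈ 3.9483
Total items = 3.9483 × 51 = 201.36, rounded up to 202.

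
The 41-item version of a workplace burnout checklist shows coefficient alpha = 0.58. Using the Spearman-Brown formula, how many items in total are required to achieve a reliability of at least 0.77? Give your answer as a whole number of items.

Rearranging the Spearman-Brown formula for n,
n = r_target (1 − r_old) / [ r_old (1 − r_target) ]
n = 0.77 × (1 − 0.58) / [ 0.58 × (1 − 0.77) ]
  = 0.3234 / 0.1334 = 2.4243
So the test needs 2.4243 × 41 ≈ 99.40 items; rounding up, 100.

100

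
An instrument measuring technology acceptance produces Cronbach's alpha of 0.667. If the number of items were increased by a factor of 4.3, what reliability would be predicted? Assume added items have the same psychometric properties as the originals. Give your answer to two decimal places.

Spearman-Brown: r_new = n·r / (1 + (n − 1)·r)
r_new = (4.3 × 0.667) / (1 + (4.3 − 1) × 0.667)
r_new = 2.8681 / 3.2011 ≈ 0.8960

0.90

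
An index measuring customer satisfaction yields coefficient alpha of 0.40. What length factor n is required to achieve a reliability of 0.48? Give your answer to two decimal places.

1.38

n = 0.48 × (1 − 0.40) / [ 0.40 × (1 − 0.48) ]
n = 0.2880 / 0.2080 ≈ 1.3846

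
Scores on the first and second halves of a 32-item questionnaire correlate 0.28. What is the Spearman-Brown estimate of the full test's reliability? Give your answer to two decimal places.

Each half is half the length of the full test, so the full test is n = 2 times a half.
r_full = 2r_hh / (1 + r_hh) = 2 × 0.28 / (1 + 0.28)
       = 0.5600 / 1.2800 = 0.4375

0.44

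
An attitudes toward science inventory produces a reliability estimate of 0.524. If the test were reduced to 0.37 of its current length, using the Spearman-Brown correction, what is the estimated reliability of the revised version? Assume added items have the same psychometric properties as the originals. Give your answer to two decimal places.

r_new = (0.37 × 0.524) / (1 + (0.37 − 1) × 0.524)
     = 0.1939 / 0.6699 = 0.2894

0.29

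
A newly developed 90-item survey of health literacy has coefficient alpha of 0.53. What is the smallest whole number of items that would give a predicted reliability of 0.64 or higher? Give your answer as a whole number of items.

n = [0.64 × 0.47] / [0.53 × 0.36]
  = 0.3008 / 0.1908 = 1.5765
So the test needs 1.5765 × 90 ≈ 141.88 items; rounding up, 142.

142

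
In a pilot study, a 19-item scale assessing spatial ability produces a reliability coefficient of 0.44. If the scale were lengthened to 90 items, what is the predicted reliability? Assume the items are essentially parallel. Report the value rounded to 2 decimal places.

0.79

n = 90/19 = 4.7368
By Spearman-Brown, r_new = n r / (1 + (n − 1) r).
r_new = (4.7368 × 0.44) / (1 + (4.7368 − 1) × 0.44)
r_new = 2.0842 / 2.6442 ≈ 0.7882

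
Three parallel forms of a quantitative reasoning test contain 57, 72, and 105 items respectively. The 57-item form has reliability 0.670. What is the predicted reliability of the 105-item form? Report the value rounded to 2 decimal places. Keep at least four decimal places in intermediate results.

0.79

The 72-item form is not needed; work directly from the 57-item form with n = 105/57 = 1.8421.
r_{105} = n·r / (1 + (n − 1)·r) = 1.2342 / 1.5642 ≈ 0.7890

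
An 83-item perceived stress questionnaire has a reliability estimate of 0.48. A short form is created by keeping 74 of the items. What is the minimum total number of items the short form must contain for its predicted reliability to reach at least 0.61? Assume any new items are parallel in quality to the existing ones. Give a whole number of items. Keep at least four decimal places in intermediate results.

141

Short-form reliability: n = 74/83 = 0.8916; r_74 = n·r/(1+(n−1)r) ≈ 0.4515
Length factor from the short form to reach 0.61: n' = 0.61(1 − 0.4515) / [0.4515(1 − 0.61)] ≈ 1.9001
Items = 1.9001 × 74 ≈ 140.61 → 141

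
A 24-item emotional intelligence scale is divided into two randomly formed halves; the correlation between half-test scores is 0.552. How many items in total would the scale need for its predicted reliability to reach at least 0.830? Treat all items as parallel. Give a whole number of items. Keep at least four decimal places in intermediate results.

Corrected full-test reliability: r_full = 2 × 0.552 / (1 + 0.552) ≈ 0.7113
Solve Spearman-Brown for n: n = 0.830(1 − 0.7113) / [0.7113(1 − 0.830)] = 1.9816
Required items = 1.9816 × 24 = 47.56, so 48 items.

48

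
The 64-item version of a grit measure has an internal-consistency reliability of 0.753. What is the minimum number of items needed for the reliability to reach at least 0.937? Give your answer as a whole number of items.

Spearman-Brown solved for the length factor n:
n = r*(1 − r) / [ r (1 − r*) ]
n = [0.937 × 0.247] / [0.753 × 0.063]
  = 0.231439 / 0.047439 = 4.8787
So the test needs 4.8787 × 64 ≈ 312.24 items; rounding up, 313.

313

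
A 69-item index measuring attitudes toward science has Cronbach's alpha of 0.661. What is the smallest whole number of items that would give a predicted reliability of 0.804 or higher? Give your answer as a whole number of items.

146

n = 0.804 × (1 − 0.661) / [ 0.661 × (1 − 0.804) ]
  = 0.272556 / 0.129556 = 2.1038
So the test needs 2.1038 × 69 ≈ 145.16 items; rounding up, 146.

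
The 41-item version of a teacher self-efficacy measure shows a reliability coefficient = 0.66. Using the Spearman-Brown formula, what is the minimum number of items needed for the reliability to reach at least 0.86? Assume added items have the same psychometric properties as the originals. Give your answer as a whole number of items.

130

n = 0.86 × (1 − 0.66) / [ 0.66 × (1 − 0.86) ]
n = 0.2924 / 0.0924 ≈ 3.1645
Items needed = n × 41 = 3.1645 × 41 ≈ 129.74 → round up to 130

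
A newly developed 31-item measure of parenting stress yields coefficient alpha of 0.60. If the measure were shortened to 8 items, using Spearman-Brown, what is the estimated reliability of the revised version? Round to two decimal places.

0.28

n = 8/31 = 0.2581
Apply the Spearman-Brown prophecy formula, r' = nr / [1 + (n − 1)r]:
r_new = (0.2581 × 0.60) / (1 + (0.2581 − 1) × 0.60)
r_new = 0.1549 / 0.5549 ≈ 0.2791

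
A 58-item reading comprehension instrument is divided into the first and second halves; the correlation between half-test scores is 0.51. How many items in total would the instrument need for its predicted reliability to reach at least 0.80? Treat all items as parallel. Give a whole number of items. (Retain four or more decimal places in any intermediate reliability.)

112

Corrected full-test reliability: r_full = 2 × 0.51 / (1 + 0.51) ≈ 0.6755
Solve Spearman-Brown for n: n = 0.80(1 − 0.6755) / [0.6755(1 − 0.80)] = 1.9215
Items = 1.9215 × 58 ≈ 111.45 → 112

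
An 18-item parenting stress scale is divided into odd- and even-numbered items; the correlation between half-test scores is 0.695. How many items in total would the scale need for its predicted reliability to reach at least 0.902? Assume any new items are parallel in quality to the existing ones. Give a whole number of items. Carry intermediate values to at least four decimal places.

r_full = 2(0.695)/(1 + 0.695) = 0.8201
Solve Spearman-Brown for n: n = 0.902(1 − 0.8201) / [0.8201(1 − 0.902)] = 2.0190
Items = 2.0190 × 18 ≈ 36.34 → 37

37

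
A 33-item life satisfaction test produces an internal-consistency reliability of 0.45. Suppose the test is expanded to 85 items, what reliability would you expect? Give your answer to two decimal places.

n = 85/33 = 2.5758
r_new = 2.5758·0.45 / [1 + (2.5758 − 1)·0.45]
     = 1.1591 / 1.7091 = 0.6782

0.68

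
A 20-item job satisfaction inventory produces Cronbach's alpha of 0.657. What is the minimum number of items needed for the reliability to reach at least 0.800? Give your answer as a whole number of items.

Invert Spearman-Brown to solve for n:
n = r_target (1 − r_old) / [ r_old (1 − r_target) ]
n = 0.800 × (1 − 0.657) / [ 0.657 × (1 − 0.800) ]
  = 0.274400 / 0.131400 = 2.0883
Items needed = n × 20 = 2.0883 × 20 ≈ 41.77 → round up to 42

42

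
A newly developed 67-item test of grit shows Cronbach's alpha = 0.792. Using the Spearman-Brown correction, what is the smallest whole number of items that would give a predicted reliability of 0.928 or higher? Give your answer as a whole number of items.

n = [0.928 × 0.208] / [0.792 × 0.072]
  = 0.193024 / 0.057024 = 3.3850
So the test needs 3.3850 × 67 ≈ 226.79 items; rounding up, 227.

227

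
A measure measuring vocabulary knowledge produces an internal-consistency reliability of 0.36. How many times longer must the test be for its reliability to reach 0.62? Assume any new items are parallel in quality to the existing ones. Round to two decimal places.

2.90

Spearman-Brown solved for the length factor n:
n = r_target (1 − r_old) / [ r_old (1 − r_target) ]
n = 0.62(1 − 0.36) / [0.36(1 − 0.62)]
n = 0.3968 / 0.1368 ≈ 2.9006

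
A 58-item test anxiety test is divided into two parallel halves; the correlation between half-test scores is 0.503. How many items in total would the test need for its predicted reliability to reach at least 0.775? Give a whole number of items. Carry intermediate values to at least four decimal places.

99

Corrected full-test reliability: r_full = 2 × 0.503 / (1 + 0.503) ≈ 0.6693
n = r_tgt(1 − r_full) / [r_full(1 − r_tgt)] = 0.775 × 0.3307 / (0.6693 × 0.225) ≈ 1.7019
Items = 1.7019 × 58 ≈ 98.71 → 99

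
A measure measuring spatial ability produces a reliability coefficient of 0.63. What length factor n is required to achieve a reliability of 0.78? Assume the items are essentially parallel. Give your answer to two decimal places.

n = 0.78 × (1 − 0.63) / [ 0.63 × (1 − 0.78) ]
  = 0.2886 / 0.1386 = 2.0823

2.08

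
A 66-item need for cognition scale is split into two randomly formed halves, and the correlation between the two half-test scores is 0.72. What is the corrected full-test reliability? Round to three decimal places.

0.837

r_full = 2(0.72) / (1 + 0.72)
r_full = 1.4400 / 1.7200 ≈ 0.8372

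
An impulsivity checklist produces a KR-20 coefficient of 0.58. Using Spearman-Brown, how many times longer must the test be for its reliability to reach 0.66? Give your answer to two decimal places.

1.41

n = [0.66 × 0.42] / [0.58 × 0.34]
  = 0.2772 / 0.1972 = 1.4057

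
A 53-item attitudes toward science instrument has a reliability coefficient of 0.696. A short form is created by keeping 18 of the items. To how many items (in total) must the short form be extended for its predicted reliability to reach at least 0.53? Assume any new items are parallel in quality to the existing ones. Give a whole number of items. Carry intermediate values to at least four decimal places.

27

Short-form reliability: n = 18/53 = 0.3396; r_18 = n·r/(1+(n−1)r) ≈ 0.4374
Then solve for n' with r_old = 0.4374, r_target = 0.53: n' = 0.53(1 − 0.4374)/[0.4374(1 − 0.53)] = 1.4504
Total items = 1.4504 × 18 = 26.11, rounded up to 27.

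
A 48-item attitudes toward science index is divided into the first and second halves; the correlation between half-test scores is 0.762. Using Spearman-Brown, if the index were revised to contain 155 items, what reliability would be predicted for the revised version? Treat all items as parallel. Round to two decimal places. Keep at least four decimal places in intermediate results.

Spearman-Brown correction (n = 2): r_full = 2·0.762/(1 + 0.762) = 0.8649
Length factor from 48 to 155 items: n = 155/48 = 3.2292
r_new = n·r_full / (1 + (n − 1)·r_full) = 2.7929 / 2.9280 ≈ 0.9539

0.95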